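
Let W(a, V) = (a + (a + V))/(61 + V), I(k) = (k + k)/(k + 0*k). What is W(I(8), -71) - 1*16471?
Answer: -164643/10 ≈ -16464.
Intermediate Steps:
I(k) = 2 (I(k) = (2*k)/(k + 0) = (2*k)/k = 2)
W(a, V) = (V + 2*a)/(61 + V) (W(a, V) = (a + (V + a))/(61 + V) = (V + 2*a)/(61 + V))
W(I(8), -71) - 1*16471 = (-71 + 2*2)/(61 - 71) - 1*16471 = (-71 + 4)/(-10) - 16471 = -⅒*(-67) - 16471 = 67/10 - 16471 = -164643/10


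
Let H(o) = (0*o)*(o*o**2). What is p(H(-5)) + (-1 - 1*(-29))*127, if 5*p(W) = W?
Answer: 3556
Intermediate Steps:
H(o) = 0 (H(o) = 0*o**3 = 0)
p(W) = W/5
p(H(-5)) + (-1 - 1*(-29))*127 = (1/5)*0 + (-1 - 1*(-29))*127 = 0 + (-1 + 29)*127 = 0 + 28*127 = 0 + 3556 = 3556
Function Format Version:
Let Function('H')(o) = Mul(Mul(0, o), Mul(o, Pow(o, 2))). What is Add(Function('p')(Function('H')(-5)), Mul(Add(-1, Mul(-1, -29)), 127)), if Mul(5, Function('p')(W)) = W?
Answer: 3556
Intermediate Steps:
Function('H')(o) = 0 (Function('H')(o) = Mul(0, Pow(o, 3)) = 0)
Function('p')(W) = Mul(Rational(1, 5), W)
Add(Function('p')(Function('H')(-5)), Mul(Add(-1, Mul(-1, -29)), 127)) = Add(Mul(Rational(1, 5), 0), Mul(Add(-1, Mul(-1, -29)), 127)) = Add(0, Mul(Add(-1, 29), 127)) = Add(0, Mul(28, 127)) = Add(0, 3556) = 3556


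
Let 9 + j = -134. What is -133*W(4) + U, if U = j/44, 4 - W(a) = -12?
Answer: -8525/4 ≈ -2131.3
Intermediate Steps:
j = -143 (j = -9 - 134 = -143)
W(a) = 16 (W(a) = 4 - 1*(-12) = 4 + 12 = 16)
U = -13/4 (U = -143/44 = -143*1/44 = -13/4 ≈ -3.2500)
-133*W(4) + U = -133*16 - 13/4 = -2128 - 13/4 = -8525/4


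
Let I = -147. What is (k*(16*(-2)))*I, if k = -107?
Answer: -503328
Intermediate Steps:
(k*(16*(-2)))*I = -1712*(-2)*(-147) = -107*(-32)*(-147) = 3424*(-147) = -503328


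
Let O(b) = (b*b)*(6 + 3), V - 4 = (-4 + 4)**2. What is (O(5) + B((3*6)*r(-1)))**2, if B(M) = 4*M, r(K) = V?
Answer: 263169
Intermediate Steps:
V = 4 (V = 4 + (-4 + 4)**2 = 4 + 0**2 = 4 + 0 = 4)
r(K) = 4
O(b) = 9*b**2 (O(b) = b**2*9 = 9*b**2)
(O(5) + B((3*6)*r(-1)))**2 = (9*5**2 + 4*((3*6)*4))**2 = (9*25 + 4*(18*4))**2 = (225 + 4*72)**2 = (225 + 288)**2 = 513**2 = 263169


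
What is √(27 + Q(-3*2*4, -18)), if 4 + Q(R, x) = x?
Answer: √5 ≈ 2.2361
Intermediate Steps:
Q(R, x) = -4 + x
√(27 + Q(-3*2*4, -18)) = √(27 + (-4 - 18)) = √(27 - 22) = √5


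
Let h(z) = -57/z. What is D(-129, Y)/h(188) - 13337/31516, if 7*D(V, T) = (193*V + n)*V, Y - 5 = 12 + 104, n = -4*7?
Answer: -6350277223021/4191628 ≈ -1.5150e+6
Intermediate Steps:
n = -28
Y = 121 (Y = 5 + (12 + 104) = 5 + 116 = 121)
D(V, T) = V*(-28 + 193*V)/7 (D(V, T) = ((193*V - 28)*V)/7 = ((-28 + 193*V)*V)/7 = (V*(-28 + 193*V))/7 = V*(-28 + 193*V)/7)
D(-129, Y)/h(188) - 13337/31516 = ((⅐)*(-129)*(-28 + 193*(-129)))/((-57/188)) - 13337/31516 = ((⅐)*(-129)*(-28 - 24897))/((-57*1/188)) - 13337*1/31516 = ((⅐)*(-129)*(-24925))/(-57/188) - 13337/31516 = (3215325/7)*(-188/57) - 13337/31516 = -201493700/133 - 13337/31516 = -6350277223021/4191628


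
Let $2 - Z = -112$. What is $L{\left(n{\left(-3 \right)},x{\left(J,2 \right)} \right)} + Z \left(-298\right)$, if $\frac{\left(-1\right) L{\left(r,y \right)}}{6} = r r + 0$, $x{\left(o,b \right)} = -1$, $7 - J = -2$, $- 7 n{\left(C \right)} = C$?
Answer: $- \frac{1664682}{49} \approx -33973.0$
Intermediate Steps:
$Z = 114$ ($Z = 2 - -112 = 2 + 112 = 114$)
$n{\left(C \right)} = - \frac{C}{7}$
$J = 9$ ($J = 7 - -2 = 7 + 2 = 9$)
$L{\left(r,y \right)} = - 6 r^{2}$ ($L{\left(r,y \right)} = - 6 \left(r r + 0\right) = - 6 \left(r^{2} + 0\right) = - 6 r^{2}$)
$L{\left(n{\left(-3 \right)},x{\left(J,2 \right)} \right)} + Z \left(-298\right) = - 6 \left(\left(- \frac{1}{7}\right) \left(-3\right)\right)^{2} + 114 \left(-298\right) = - 6 \left(\frac{3}{7}\right)^{2} - 33972 = \left(-6\right) \frac{9}{49} - 33972 = - \frac{54}{49} - 33972 = - \frac{1664682}{49}$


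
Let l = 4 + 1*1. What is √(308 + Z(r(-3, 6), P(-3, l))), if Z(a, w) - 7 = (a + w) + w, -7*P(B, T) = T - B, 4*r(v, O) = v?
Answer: √61145/14 ≈ 17.663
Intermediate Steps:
r(v, O) = v/4
l = 5 (l = 4 + 1 = 5)
P(B, T) = -T/7 + B/7 (P(B, T) = -(T - B)/7 = -T/7 + B/7)
Z(a, w) = 7 + a + 2*w (Z(a, w) = 7 + ((a + w) + w) = 7 + (a + 2*w) = 7 + a + 2*w)
√(308 + Z(r(-3, 6), P(-3, l))) = √(308 + (7 + (¼)*(-3) + 2*(-⅐*5 + (⅐)*(-3)))) = √(308 + (7 - ¾ + 2*(-5/7 - 3/7))) = √(308 + (7 - ¾ + 2*(-8/7))) = √(308 + (7 - ¾ - 16/7)) = √(308 + 111/28) = √(8735/28) = √61145/14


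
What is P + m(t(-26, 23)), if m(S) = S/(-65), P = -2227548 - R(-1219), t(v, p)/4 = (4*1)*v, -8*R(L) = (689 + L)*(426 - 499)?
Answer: -44454107/20 ≈ -2.2227e+6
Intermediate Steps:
R(L) = 50297/8 + 73*L/8 (R(L) = -(689 + L)*(426 - 499)/8 = -(689 + L)*(-73)/8 = -(-50297 - 73*L)/8 = 50297/8 + 73*L/8)
t(v, p) = 16*v (t(v, p) = 4*((4*1)*v) = 4*(4*v) = 16*v)
P = -8890847/4 (P = -2227548 - (50297/8 + (73/8)*(-1219)) = -2227548 - (50297/8 - 88987/8) = -2227548 - 1*(-19345/4) = -2227548 + 19345/4 = -8890847/4 ≈ -2.2227e+6)
m(S) = -S/65 (m(S) = S*(-1/65) = -S/65)
P + m(t(-26, 23)) = -8890847/4 - 16*(-26)/65 = -8890847/4 - 1/65*(-416) = -8890847/4 + 32/5 = -44454107/20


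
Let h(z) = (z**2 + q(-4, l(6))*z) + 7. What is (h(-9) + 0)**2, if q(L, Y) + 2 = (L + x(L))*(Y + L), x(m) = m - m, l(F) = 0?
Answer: 1444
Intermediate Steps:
x(m) = 0
q(L, Y) = -2 + L*(L + Y) (q(L, Y) = -2 + (L + 0)*(Y + L) = -2 + L*(L + Y))
h(z) = 7 + z**2 + 14*z (h(z) = (z**2 + (-2 + (-4)**2 - 4*0)*z) + 7 = (z**2 + (-2 + 16 + 0)*z) + 7 = (z**2 + 14*z) + 7 = 7 + z**2 + 14*z)
(h(-9) + 0)**2 = ((7 + (-9)**2 + 14*(-9)) + 0)**2 = ((7 + 81 - 126) + 0)**2 = (-38 + 0)**2 = (-38)**2 = 1444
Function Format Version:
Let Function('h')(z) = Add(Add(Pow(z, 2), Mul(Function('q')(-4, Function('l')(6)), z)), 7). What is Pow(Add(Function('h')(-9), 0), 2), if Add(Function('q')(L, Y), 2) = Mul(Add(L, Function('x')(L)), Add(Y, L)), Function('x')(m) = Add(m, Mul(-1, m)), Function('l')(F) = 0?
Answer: 1444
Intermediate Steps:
Function('x')(m) = 0
Function('q')(L, Y) = Add(-2, Mul(L, Add(L, Y))) (Function('q')(L, Y) = Add(-2, Mul(Add(L, 0), Add(Y, L))) = Add(-2, Mul(L, Add(L, Y))))
Function('h')(z) = Add(7, Pow(z, 2), Mul(14, z)) (Function('h')(z) = Add(Add(Pow(z, 2), Mul(Add(-2, Pow(-4, 2), Mul(-4, 0)), z)), 7) = Add(Add(Pow(z, 2), Mul(Add(-2, 16, 0), z)), 7) = Add(Add(Pow(z, 2), Mul(14, z)), 7) = Add(7, Pow(z, 2), Mul(14, z)))
Pow(Add(Function('h')(-9), 0), 2) = Pow(Add(Add(7, Pow(-9, 2), Mul(14, -9)), 0), 2) = Pow(Add(Add(7, 81, -126), 0), 2) = Pow(Add(-38, 0), 2) = Pow(-38, 2) = 1444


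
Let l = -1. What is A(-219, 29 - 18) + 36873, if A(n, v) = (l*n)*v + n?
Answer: 39063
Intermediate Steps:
A(n, v) = n - n*v (A(n, v) = (-n)*v + n = -n*v + n = n - n*v)
A(-219, 29 - 18) + 36873 = -219*(1 - (29 - 18)) + 36873 = -219*(1 - 1*11) + 36873 = -219*(1 - 11) + 36873 = -219*(-10) + 36873 = 2190 + 36873 = 39063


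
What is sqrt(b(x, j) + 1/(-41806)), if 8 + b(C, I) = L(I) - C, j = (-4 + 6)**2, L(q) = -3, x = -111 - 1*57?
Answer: sqrt(274395395046)/41806 ≈ 12.530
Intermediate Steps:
x = -168 (x = -111 - 57 = -168)
j = 4 (j = 2**2 = 4)
b(C, I) = -11 - C (b(C, I) = -8 + (-3 - C) = -11 - C)
sqrt(b(x, j) + 1/(-41806)) = sqrt((-11 - 1*(-168)) + 1/(-41806)) = sqrt((-11 + 168) - 1/41806) = sqrt(157 - 1/41806) = sqrt(6563541/41806) = sqrt(274395395046)/41806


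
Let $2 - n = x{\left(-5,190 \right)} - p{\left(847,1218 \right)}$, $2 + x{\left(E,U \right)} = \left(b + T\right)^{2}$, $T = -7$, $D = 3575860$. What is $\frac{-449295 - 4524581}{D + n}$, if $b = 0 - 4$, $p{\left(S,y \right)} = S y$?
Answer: $- \frac{4973876}{4607389} \approx -1.0795$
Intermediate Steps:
$b = -4$ ($b = 0 - 4 = -4$)
$x{\left(E,U \right)} = 119$ ($x{\left(E,U \right)} = -2 + \left(-4 - 7\right)^{2} = -2 + \left(-11\right)^{2} = -2 + 121 = 119$)
$n = 1031529$ ($n = 2 - \left(119 - 847 \cdot 1218\right) = 2 - \left(119 - 1031646\right) = 2 - -1031527 = 2 + 1031527 = 1031529$)
$\frac{-449295 - 4524581}{D + n} = \frac{-449295 - 4524581}{3575860 + 1031529} = - \frac{4973876}{4607389}$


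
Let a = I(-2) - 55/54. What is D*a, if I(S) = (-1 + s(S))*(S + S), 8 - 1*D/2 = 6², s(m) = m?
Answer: -16604/27 ≈ -614.96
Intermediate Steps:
D = -56 (D = 16 - 2*6² = 16 - 2*36 = 16 - 72 = -56)
I(S) = 2*S*(-1 + S) (I(S) = (-1 + S)*(S + S) = (-1 + S)*(2*S) = 2*S*(-1 + S))
a = 593/54 (a = 2*(-2)*(-1 - 2) - 55/54 = 2*(-2)*(-3) - 55/54 = 12 - 1*55/54 = 12 - 55/54 = 593/54 ≈ 10.981)
D*a = -56*593/54 = -16604/27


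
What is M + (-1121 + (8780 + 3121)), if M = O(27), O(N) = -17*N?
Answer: 10321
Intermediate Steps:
M = -459 (M = -17*27 = -459)
M + (-1121 + (8780 + 3121)) = -459 + (-1121 + (8780 + 3121)) = -459 + (-1121 + 11901) = -459 + 10780 = 10321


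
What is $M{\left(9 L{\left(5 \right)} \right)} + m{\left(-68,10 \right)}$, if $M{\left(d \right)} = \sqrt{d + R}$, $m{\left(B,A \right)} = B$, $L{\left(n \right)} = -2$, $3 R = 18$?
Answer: $-68 + 2 i \sqrt{3} \approx -68.0 + 3.4641 i$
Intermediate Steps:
$R = 6$ ($R = \frac{1}{3} \cdot 18 = 6$)
$M{\left(d \right)} = \sqrt{6 + d}$ ($M{\left(d \right)} = \sqrt{d + 6} = \sqrt{6 + d}$)
$M{\left(9 L{\left(5 \right)} \right)} + m{\left(-68,10 \right)} = \sqrt{6 + 9 \left(-2\right)} - 68 = \sqrt{6 - 18} - 68 = \sqrt{-12} - 68 = 2 i \sqrt{3} - 68 = -68 + 2 i \sqrt{3}$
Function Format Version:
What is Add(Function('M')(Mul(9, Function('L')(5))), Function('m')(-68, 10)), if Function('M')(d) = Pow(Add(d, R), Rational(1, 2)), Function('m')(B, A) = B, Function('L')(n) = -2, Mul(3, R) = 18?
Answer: Add(-68, Mul(2, I, Pow(3, Rational(1, 2)))) ≈ Add(-68.000, Mul(3.4641, I))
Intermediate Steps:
R = 6 (R = Mul(Rational(1, 3), 18) = 6)
Function('M')(d) = Pow(Add(6, d), Rational(1, 2)) (Function('M')(d) = Pow(Add(d, 6), Rational(1, 2)) = Pow(Add(6, d), Rational(1, 2)))
Add(Function('M')(Mul(9, Function('L')(5))), Function('m')(-68, 10)) = Add(Pow(Add(6, Mul(9, -2)), Rational(1, 2)), -68) = Add(Pow(Add(6, -18), Rational(1, 2)), -68) = Add(Pow(-12, Rational(1, 2)), -68) = Add(Mul(2, I, Pow(3, Rational(1, 2))), -68) = Add(-68, Mul(2, I, Pow(3, Rational(1, 2))))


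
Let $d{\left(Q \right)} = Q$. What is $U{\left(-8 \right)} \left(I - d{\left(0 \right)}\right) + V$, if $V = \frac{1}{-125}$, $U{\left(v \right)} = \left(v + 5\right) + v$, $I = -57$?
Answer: $\frac{78374}{125} \approx 626.99$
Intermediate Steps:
$U{\left(v \right)} = 5 + 2 v$ ($U{\left(v \right)} = \left(5 + v\right) + v = 5 + 2 v$)
$V = - \frac{1}{125} \approx -0.008$
$U{\left(-8 \right)} \left(I - d{\left(0 \right)}\right) + V = \left(5 + 2 \left(-8\right)\right) \left(-57 - 0\right) - \frac{1}{125} = \left(5 - 16\right) \left(-57 + 0\right) - \frac{1}{125} = \left(-11\right) \left(-57\right) - \frac{1}{125} = 627 - \frac{1}{125} = \frac{78374}{125}$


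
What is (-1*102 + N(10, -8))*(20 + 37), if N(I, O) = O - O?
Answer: -5814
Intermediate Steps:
N(I, O) = 0
(-1*102 + N(10, -8))*(20 + 37) = (-1*102 + 0)*(20 + 37) = (-102 + 0)*57 = -102*57 = -5814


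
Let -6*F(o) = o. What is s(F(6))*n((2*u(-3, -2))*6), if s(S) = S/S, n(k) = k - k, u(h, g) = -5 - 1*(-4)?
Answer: 0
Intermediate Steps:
u(h, g) = -1 (u(h, g) = -5 + 4 = -1)
F(o) = -o/6
n(k) = 0
s(S) = 1
s(F(6))*n((2*u(-3, -2))*6) = 1*0 = 0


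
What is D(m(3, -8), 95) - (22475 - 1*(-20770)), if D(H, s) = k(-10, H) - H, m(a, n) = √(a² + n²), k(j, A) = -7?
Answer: -43252 - √73 ≈ -43261.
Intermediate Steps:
D(H, s) = -7 - H
D(m(3, -8), 95) - (22475 - 1*(-20770)) = (-7 - √(3² + (-8)²)) - (22475 - 1*(-20770)) = (-7 - √(9 + 64)) - (22475 + 20770) = (-7 - √73) - 1*43245 = (-7 - √73) - 43245 = -43252 - √73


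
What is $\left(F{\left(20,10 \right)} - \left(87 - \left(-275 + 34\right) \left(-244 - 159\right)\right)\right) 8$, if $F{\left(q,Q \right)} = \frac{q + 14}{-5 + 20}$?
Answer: $\frac{11644592}{15} \approx 7.7631 \cdot 10^{5}$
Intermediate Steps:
$F{\left(q,Q \right)} = \frac{14}{15} + \frac{q}{15}$ ($F{\left(q,Q \right)} = \frac{14 + q}{15} = \left(14 + q\right) \frac{1}{15} = \frac{14}{15} + \frac{q}{15}$)
$\left(F{\left(20,10 \right)} - \left(87 - \left(-275 + 34\right) \left(-244 - 159\right)\right)\right) 8 = \left(\left(\frac{14}{15} + \frac{1}{15} \cdot 20\right) - \left(87 - \left(-275 + 34\right) \left(-244 - 159\right)\right)\right) 8 = \left(\left(\frac{14}{15} + \frac{4}{3}\right) - -97036\right) 8 = \left(\frac{34}{15} + \left(97123 - 87\right)\right) 8 = \left(\frac{34}{15} + 97036\right) 8 = \frac{1455574}{15} \cdot 8 = \frac{11644592}{15}$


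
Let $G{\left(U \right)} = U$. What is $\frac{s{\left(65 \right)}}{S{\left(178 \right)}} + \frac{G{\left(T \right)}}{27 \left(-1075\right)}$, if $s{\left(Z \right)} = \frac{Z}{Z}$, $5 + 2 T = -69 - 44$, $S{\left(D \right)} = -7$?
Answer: $- \frac{28612}{203175} \approx -0.14082$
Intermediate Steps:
$T = -59$ ($T = - \frac{5}{2} + \frac{-69 - 44}{2} = - \frac{5}{2} + \frac{1}{2} \left(-113\right) = - \frac{5}{2} - \frac{113}{2} = -59$)
$s{\left(Z \right)} = 1$
$\frac{s{\left(65 \right)}}{S{\left(178 \right)}} + \frac{G{\left(T \right)}}{27 \left(-1075\right)} = 1 \frac{1}{-7} - \frac{59}{27 \left(-1075\right)} = 1 \left(- \frac{1}{7}\right) - \frac{59}{-29025} = - \frac{1}{7} - - \frac{59}{29025} = - \frac{1}{7} + \frac{59}{29025} = - \frac{28612}{203175}$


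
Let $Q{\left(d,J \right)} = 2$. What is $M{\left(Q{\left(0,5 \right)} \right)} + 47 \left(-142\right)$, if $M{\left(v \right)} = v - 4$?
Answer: $-6676$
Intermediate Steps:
$M{\left(v \right)} = -4 + v$
$M{\left(Q{\left(0,5 \right)} \right)} + 47 \left(-142\right) = \left(-4 + 2\right) + 47 \left(-142\right) = -2 - 6674 = -6676$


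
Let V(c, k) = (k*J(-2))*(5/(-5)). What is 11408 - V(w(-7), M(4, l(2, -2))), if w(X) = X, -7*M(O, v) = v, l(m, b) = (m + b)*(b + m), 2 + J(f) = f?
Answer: 11408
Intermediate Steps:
J(f) = -2 + f
l(m, b) = (b + m)**2 (l(m, b) = (b + m)*(b + m) = (b + m)**2)
M(O, v) = -v/7
V(c, k) = 4*k (V(c, k) = (k*(-2 - 2))*(5/(-5)) = (k*(-4))*(5*(-1/5)) = -4*k*(-1) = 4*k)
11408 - V(w(-7), M(4, l(2, -2))) = 11408 - 4*(-(-2 + 2)**2/7) = 11408 - 4*(-1/7*0**2) = 11408 - 4*(-1/7*0) = 11408 - 4*0 = 11408 - 1*0 = 11408 + 0 = 11408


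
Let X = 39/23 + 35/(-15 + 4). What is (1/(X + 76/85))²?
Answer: 462465025/162103824 ≈ 2.8529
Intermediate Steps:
X = -376/253 (X = 39*(1/23) + 35/(-11) = 39/23 + 35*(-1/11) = 39/23 - 35/11 = -376/253 ≈ -1.4862)
(1/(X + 76/85))² = (1/(-376/253 + 76/85))² = (1/(-12732/21505))² = (-21505/12732)² = 462465025/162103824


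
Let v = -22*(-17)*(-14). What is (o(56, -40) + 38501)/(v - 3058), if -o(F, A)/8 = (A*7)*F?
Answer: -163941/8294 ≈ -19.766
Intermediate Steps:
o(F, A) = -56*A*F (o(F, A) = -8*A*7*F = -8*7*A*F = -56*A*F)
v = -5236 (v = 374*(-14) = -5236)
(o(56, -40) + 38501)/(v - 3058) = (-56*(-40)*56 + 38501)/(-5236 - 3058) = (125440 + 38501)/(-8294) = 163941*(-1/8294) = -163941/8294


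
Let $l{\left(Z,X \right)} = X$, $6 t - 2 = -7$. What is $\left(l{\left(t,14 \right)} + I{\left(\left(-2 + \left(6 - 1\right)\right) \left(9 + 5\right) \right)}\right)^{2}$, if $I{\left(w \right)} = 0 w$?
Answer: $196$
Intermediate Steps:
$I{\left(w \right)} = 0$
$t = - \frac{5}{6}$ ($t = \frac{1}{3} + \frac{1}{6} \left(-7\right) = \frac{1}{3} - \frac{7}{6} = - \frac{5}{6} \approx -0.83333$)
$\left(l{\left(t,14 \right)} + I{\left(\left(-2 + \left(6 - 1\right)\right) \left(9 + 5\right) \right)}\right)^{2} = \left(14 + 0\right)^{2} = 14^{2} = 196$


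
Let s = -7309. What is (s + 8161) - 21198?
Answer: -20346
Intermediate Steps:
(s + 8161) - 21198 = (-7309 + 8161) - 21198 = 852 - 21198 = -20346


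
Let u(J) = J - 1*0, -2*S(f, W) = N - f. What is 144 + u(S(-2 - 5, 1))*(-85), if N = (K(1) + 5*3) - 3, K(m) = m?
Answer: 994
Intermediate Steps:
N = 13 (N = (1 + 5*3) - 3 = (1 + 15) - 3 = 16 - 3 = 13)
S(f, W) = -13/2 + f/2 (S(f, W) = -(13 - f)/2 = -13/2 + f/2)
u(J) = J (u(J) = J + 0 = J)
144 + u(S(-2 - 5, 1))*(-85) = 144 + (-13/2 + (-2 - 5)/2)*(-85) = 144 + (-13/2 + (½)*(-7))*(-85) = 144 + (-13/2 - 7/2)*(-85) = 144 - 10*(-85) = 144 + 850 = 994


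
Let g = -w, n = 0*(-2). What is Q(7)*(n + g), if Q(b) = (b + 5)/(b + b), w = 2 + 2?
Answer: -24/7 ≈ -3.4286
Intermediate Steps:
n = 0
w = 4
Q(b) = (5 + b)/(2*b) (Q(b) = (5 + b)/((2*b)) = (5 + b)*(1/(2*b)) = (5 + b)/(2*b))
g = -4 (g = -1*4 = -4)
Q(7)*(n + g) = ((½)*(5 + 7)/7)*(0 - 4) = ((½)*(⅐)*12)*(-4) = (6/7)*(-4) = -24/7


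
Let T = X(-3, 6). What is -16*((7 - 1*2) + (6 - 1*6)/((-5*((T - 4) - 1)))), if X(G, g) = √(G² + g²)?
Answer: -80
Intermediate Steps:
T = 3*√5 (T = √((-3)² + 6²) = √(9 + 36) = √45 = 3*√5 ≈ 6.7082)
-16*((7 - 1*2) + (6 - 1*6)/((-5*((T - 4) - 1)))) = -16*((7 - 1*2) + (6 - 1*6)/((-5*((3*√5 - 4) - 1)))) = -16*((7 - 2) + (6 - 6)/((-5*((-4 + 3*√5) - 1)))) = -16*(5 + 0/((-5*(-5 + 3*√5)))) = -16*(5 + 0/(25 - 15*√5)) = -16*(5 + 0) = -16*5 = -80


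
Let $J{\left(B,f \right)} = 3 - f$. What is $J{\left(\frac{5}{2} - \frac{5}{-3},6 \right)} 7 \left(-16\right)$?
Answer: $336$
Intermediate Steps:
$J{\left(\frac{5}{2} - \frac{5}{-3},6 \right)} 7 \left(-16\right) = \left(3 - 6\right) 7 \left(-16\right) = \left(-3\right) 7 \left(-16\right) = \left(-21\right) \left(-16\right) = 336$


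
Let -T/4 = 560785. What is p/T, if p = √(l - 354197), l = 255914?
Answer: -181*I*√3/2243140 ≈ -0.00013976*I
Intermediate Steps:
T = -2243140 (T = -4*560785 = -2243140)
p = 181*I*√3 (p = √(255914 - 354197) = √(-98283) = 181*I*√3 ≈ 313.5*I)
p/T = (181*I*√3)/(-2243140) = (181*I*√3)*(-1/2243140) = -181*I*√3/2243140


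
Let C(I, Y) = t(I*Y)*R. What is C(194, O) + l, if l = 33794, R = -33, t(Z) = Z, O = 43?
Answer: -241492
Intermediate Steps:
C(I, Y) = -33*I*Y (C(I, Y) = (I*Y)*(-33) = -33*I*Y)
C(194, O) + l = -33*194*43 + 33794 = -275286 + 33794 = -241492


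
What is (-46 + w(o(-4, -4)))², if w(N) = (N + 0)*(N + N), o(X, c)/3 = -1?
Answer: 784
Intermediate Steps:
o(X, c) = -3 (o(X, c) = 3*(-1) = -3)
w(N) = 2*N² (w(N) = N*(2*N) = 2*N²)
(-46 + w(o(-4, -4)))² = (-46 + 2*(-3)²)² = (-46 + 2*9)² = (-46 + 18)² = (-28)² = 784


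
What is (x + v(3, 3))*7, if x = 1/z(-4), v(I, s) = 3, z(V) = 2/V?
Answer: 7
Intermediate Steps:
x = -2 (x = 1/(2/(-4)) = 1/(2*(-¼)) = 1/(-½) = -2)
(x + v(3, 3))*7 = (-2 + 3)*7 = 1*7 = 7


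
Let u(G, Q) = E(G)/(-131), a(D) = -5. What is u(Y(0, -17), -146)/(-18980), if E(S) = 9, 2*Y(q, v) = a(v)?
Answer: 9/2486380 ≈ 3.6197e-6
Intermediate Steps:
Y(q, v) = -5/2 (Y(q, v) = (½)*(-5) = -5/2)
u(G, Q) = -9/131 (u(G, Q) = 9/(-131) = 9*(-1/131) = -9/131)
u(Y(0, -17), -146)/(-18980) = -9/131/(-18980) = -9/131*(-1/18980) = 9/2486380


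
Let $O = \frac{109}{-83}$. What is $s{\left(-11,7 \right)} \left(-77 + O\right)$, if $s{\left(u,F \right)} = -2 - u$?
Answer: $- \frac{58500}{83} \approx -704.82$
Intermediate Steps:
$O = - \frac{109}{83}$ ($O = 109 \left(- \frac{1}{83}\right) = - \frac{109}{83} \approx -1.3133$)
$s{\left(-11,7 \right)} \left(-77 + O\right) = \left(-2 - -11\right) \left(-77 - \frac{109}{83}\right) = \left(-2 + 11\right) \left(- \frac{6500}{83}\right) = 9 \left(- \frac{6500}{83}\right) = - \frac{58500}{83}$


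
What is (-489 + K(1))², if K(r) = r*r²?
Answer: 238144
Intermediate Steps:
K(r) = r³
(-489 + K(1))² = (-489 + 1³)² = (-489 + 1)² = (-488)² = 238144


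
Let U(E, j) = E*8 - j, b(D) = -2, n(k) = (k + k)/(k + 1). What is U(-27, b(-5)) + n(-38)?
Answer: -7842/37 ≈ -211.95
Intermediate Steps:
n(k) = 2*k/(1 + k) (n(k) = (2*k)/(1 + k) = 2*k/(1 + k))
U(E, j) = -j + 8*E (U(E, j) = 8*E - j = -j + 8*E)
U(-27, b(-5)) + n(-38) = (-1*(-2) + 8*(-27)) + 2*(-38)/(1 - 38) = (2 - 216) + 2*(-38)/(-37) = -214 + 2*(-38)*(-1/37) = -214 + 76/37 = -7842/37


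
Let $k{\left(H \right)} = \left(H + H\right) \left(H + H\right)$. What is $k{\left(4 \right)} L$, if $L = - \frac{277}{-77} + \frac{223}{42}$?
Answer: $\frac{131680}{231} \approx 570.04$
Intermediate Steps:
$k{\left(H \right)} = 4 H^{2}$ ($k{\left(H \right)} = 2 H 2 H = 4 H^{2}$)
$L = \frac{4115}{462}$ ($L = \left(-277\right) \left(- \frac{1}{77}\right) + 223 \cdot \frac{1}{42} = \frac{277}{77} + \frac{223}{42} = \frac{4115}{462} \approx 8.9069$)
$k{\left(4 \right)} L = 4 \cdot 4^{2} \cdot \frac{4115}{462} = 4 \cdot 16 \cdot \frac{4115}{462} = 64 \cdot \frac{4115}{462} = \frac{131680}{231}$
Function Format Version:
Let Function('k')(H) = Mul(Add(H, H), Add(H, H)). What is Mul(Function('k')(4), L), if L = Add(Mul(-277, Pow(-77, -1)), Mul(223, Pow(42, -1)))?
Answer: Rational(131680, 231) ≈ 570.04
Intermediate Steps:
Function('k')(H) = Mul(4, Pow(H, 2)) (Function('k')(H) = Mul(Mul(2, H), Mul(2, H)) = Mul(4, Pow(H, 2)))
L = Rational(4115, 462) (L = Add(Mul(-277, Rational(-1, 77)), Mul(223, Rational(1, 42))) = Add(Rational(277, 77), Rational(223, 42)) = Rational(4115, 462) ≈ 8.9069)
Mul(Function('k')(4), L) = Mul(Mul(4, Pow(4, 2)), Rational(4115, 462)) = Mul(Mul(4, 16), Rational(4115, 462)) = Mul(64, Rational(4115, 462)) = Rational(131680, 231)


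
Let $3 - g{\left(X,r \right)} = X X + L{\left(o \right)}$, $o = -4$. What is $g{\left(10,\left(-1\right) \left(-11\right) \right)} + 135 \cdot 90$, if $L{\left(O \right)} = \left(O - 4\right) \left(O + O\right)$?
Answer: $11989$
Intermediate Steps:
$L{\left(O \right)} = 2 O \left(-4 + O\right)$ ($L{\left(O \right)} = \left(-4 + O\right) 2 O = 2 O \left(-4 + O\right)$)
$g{\left(X,r \right)} = -61 - X^{2}$ ($g{\left(X,r \right)} = 3 - \left(X X + 2 \left(-4\right) \left(-4 - 4\right)\right) = 3 - \left(X^{2} + 2 \left(-4\right) \left(-8\right)\right) = 3 - \left(X^{2} + 64\right) = 3 - \left(64 + X^{2}\right) = -61 - X^{2}$)
$g{\left(10,\left(-1\right) \left(-11\right) \right)} + 135 \cdot 90 = \left(-61 - 10^{2}\right) + 135 \cdot 90 = \left(-61 - 100\right) + 12150 = -161 + 12150 = 11989$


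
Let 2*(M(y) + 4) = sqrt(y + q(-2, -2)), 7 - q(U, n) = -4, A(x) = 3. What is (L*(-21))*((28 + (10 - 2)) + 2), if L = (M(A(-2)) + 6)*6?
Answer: -9576 - 2394*sqrt(14) ≈ -18534.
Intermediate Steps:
q(U, n) = 11 (q(U, n) = 7 - 1*(-4) = 7 + 4 = 11)
M(y) = -4 + sqrt(11 + y)/2 (M(y) = -4 + sqrt(y + 11)/2 = -4 + sqrt(11 + y)/2)
L = 12 + 3*sqrt(14) (L = ((-4 + sqrt(11 + 3)/2) + 6)*6 = ((-4 + sqrt(14)/2) + 6)*6 = (2 + sqrt(14)/2)*6 = 12 + 3*sqrt(14) ≈ 23.225)
(L*(-21))*((28 + (10 - 2)) + 2) = ((12 + 3*sqrt(14))*(-21))*((28 + (10 - 2)) + 2) = (-252 - 63*sqrt(14))*((28 + 8) + 2) = (-252 - 63*sqrt(14))*(36 + 2) = (-252 - 63*sqrt(14))*38 = -9576 - 2394*sqrt(14)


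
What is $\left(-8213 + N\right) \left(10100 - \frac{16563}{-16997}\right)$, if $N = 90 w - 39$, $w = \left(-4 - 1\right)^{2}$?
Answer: $- \frac{1030460950526}{16997} \approx -6.0626 \cdot 10^{7}$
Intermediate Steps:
$w = 25$ ($w = \left(-5\right)^{2} = 25$)
$N = 2211$ ($N = 90 \cdot 25 - 39 = 2250 - 39 = 2211$)
$\left(-8213 + N\right) \left(10100 - \frac{16563}{-16997}\right) = \left(-8213 + 2211\right) \left(10100 - \frac{16563}{-16997}\right) = - 6002 \left(10100 - - \frac{16563}{16997}\right) = - 6002 \left(10100 + \frac{16563}{16997}\right) = \left(-6002\right) \frac{171686263}{16997} = - \frac{1030460950526}{16997}$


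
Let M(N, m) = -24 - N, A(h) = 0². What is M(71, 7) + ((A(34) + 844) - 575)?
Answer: 174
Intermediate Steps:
A(h) = 0
M(71, 7) + ((A(34) + 844) - 575) = (-24 - 1*71) + ((0 + 844) - 575) = (-24 - 71) + (844 - 575) = -95 + 269 = 174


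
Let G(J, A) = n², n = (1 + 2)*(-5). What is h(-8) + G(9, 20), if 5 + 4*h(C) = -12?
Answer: 883/4 ≈ 220.75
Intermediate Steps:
n = -15 (n = 3*(-5) = -15)
h(C) = -17/4 (h(C) = -5/4 + (¼)*(-12) = -5/4 - 3 = -17/4)
G(J, A) = 225 (G(J, A) = (-15)² = 225)
h(-8) + G(9, 20) = -17/4 + 225 = 883/4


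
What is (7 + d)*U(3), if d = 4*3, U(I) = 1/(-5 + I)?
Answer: -19/2 ≈ -9.5000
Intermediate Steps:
d = 12
(7 + d)*U(3) = (7 + 12)/(-5 + 3) = 19/(-2) = 19*(-½) = -19/2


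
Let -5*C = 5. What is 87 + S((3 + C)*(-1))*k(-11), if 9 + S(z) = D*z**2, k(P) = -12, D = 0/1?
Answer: 195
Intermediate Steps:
C = -1 (C = -1/5*5 = -1)
D = 0 (D = 0*1 = 0)
S(z) = -9 (S(z) = -9 + 0*z**2 = -9 + 0 = -9)
87 + S((3 + C)*(-1))*k(-11) = 87 - 9*(-12) = 87 + 108 = 195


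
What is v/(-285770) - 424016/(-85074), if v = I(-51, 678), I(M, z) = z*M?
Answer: 1825187369/357523485 ≈ 5.1051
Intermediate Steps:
I(M, z) = M*z
v = -34578 (v = -51*678 = -34578)
v/(-285770) - 424016/(-85074) = -34578/(-285770) - 424016/(-85074) = -34578*(-1/285770) - 424016*(-1/85074) = 1017/8405 + 212008/42537 = 1825187369/357523485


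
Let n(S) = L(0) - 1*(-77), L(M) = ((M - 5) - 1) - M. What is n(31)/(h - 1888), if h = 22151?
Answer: 71/20263 ≈ 0.0035039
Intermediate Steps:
L(M) = -6 (L(M) = ((-5 + M) - 1) - M = (-6 + M) - M = -6)
n(S) = 71 (n(S) = -6 - 1*(-77) = -6 + 77 = 71)
n(31)/(h - 1888) = 71/(22151 - 1888) = 71/20263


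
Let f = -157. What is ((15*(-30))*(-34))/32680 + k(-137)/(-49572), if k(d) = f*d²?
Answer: 2426442151/40500324 ≈ 59.912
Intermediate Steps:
k(d) = -157*d²
((15*(-30))*(-34))/32680 + k(-137)/(-49572) = ((15*(-30))*(-34))/32680 - 157*(-137)²/(-49572) = -450*(-34)*(1/32680) - 157*18769*(-1/49572) = 15300*(1/32680) - 2946733*(-1/49572) = 765/1634 + 2946733/49572 = 2426442151/40500324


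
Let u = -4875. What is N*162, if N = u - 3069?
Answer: -1286928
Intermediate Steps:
N = -7944 (N = -4875 - 3069 = -7944)
N*162 = -7944*162 = -1286928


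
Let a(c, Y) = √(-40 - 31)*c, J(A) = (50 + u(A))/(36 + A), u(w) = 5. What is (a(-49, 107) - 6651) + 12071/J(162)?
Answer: 184023/5 - 49*I*√71 ≈ 36805.0 - 412.88*I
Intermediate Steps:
J(A) = 55/(36 + A) (J(A) = (50 + 5)/(36 + A) = 55/(36 + A))
a(c, Y) = I*c*√71 (a(c, Y) = √(-71)*c = (I*√71)*c = I*c*√71)
(a(-49, 107) - 6651) + 12071/J(162) = (I*(-49)*√71 - 6651) + 12071/((55/(36 + 162))) = (-49*I*√71 - 6651) + 12071/((55/198)) = (-6651 - 49*I*√71) + 12071/((55*(1/198))) = (-6651 - 49*I*√71) + 12071/(5/18) = (-6651 - 49*I*√71) + 12071*(18/5) = (-6651 - 49*I*√71) + 217278/5 = 184023/5 - 49*I*√71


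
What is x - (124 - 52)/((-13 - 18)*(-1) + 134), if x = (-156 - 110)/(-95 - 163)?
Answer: 4219/7095 ≈ 0.59464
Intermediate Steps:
x = 133/129 (x = -266/(-258) = -266*(-1/258) = 133/129 ≈ 1.0310)
x - (124 - 52)/((-13 - 18)*(-1) + 134) = 133/129 - (124 - 52)/((-13 - 18)*(-1) + 134) = 133/129 - 72/(-31*(-1) + 134) = 133/129 - 72/(31 + 134) = 133/129 - 72/165 = 133/129 - 1*24/55 = 133/129 - 24/55 = 4219/7095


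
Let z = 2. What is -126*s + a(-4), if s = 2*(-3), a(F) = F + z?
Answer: 754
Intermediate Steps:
a(F) = 2 + F (a(F) = F + 2 = 2 + F)
s = -6
-126*s + a(-4) = -126*(-6) + (2 - 4) = 756 - 2 = 754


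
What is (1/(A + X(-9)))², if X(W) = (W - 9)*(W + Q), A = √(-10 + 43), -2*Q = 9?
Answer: (243 + √33)⁻² ≈ 1.6162e-5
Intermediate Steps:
Q = -9/2 (Q = -½*9 = -9/2 ≈ -4.5000)
A = √33 ≈ 5.7446
X(W) = (-9 + W)*(-9/2 + W) (X(W) = (W - 9)*(W - 9/2) = (-9 + W)*(-9/2 + W))
(1/(A + X(-9)))² = (1/(√33 + (81/2 + (-9)² - 27/2*(-9))))² = (1/(√33 + (81/2 + 81 + 243/2)))² = (1/(√33 + 243))² = (1/(243 + √33))² = (243 + √33)⁻²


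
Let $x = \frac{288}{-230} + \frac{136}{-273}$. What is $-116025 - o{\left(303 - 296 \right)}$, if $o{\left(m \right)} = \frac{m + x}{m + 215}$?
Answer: $- \frac{808658447063}{6969690} \approx -1.1603 \cdot 10^{5}$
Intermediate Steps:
$x = - \frac{54952}{31395}$ ($x = 288 \left(- \frac{1}{230}\right) + 136 \left(- \frac{1}{273}\right) = - \frac{144}{115} - \frac{136}{273} = - \frac{54952}{31395} \approx -1.7503$)
$o{\left(m \right)} = \frac{- \frac{54952}{31395} + m}{215 + m}$ ($o{\left(m \right)} = \frac{m - \frac{54952}{31395}}{m + 215} = \frac{- \frac{54952}{31395} + m}{215 + m}$)
$-116025 - o{\left(303 - 296 \right)} = -116025 - \frac{- \frac{54952}{31395} + \left(303 - 296\right)}{215 + \left(303 - 296\right)} = -116025 - \frac{- \frac{54952}{31395} + 7}{215 + 7} = -116025 - \frac{1}{222} \cdot \frac{164813}{31395} = -116025 - \frac{164813}{6969690} = - \frac{808658447063}{6969690}$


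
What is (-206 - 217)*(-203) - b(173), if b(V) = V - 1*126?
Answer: 85822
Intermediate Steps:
b(V) = -126 + V (b(V) = V - 126 = -126 + V)
(-206 - 217)*(-203) - b(173) = (-206 - 217)*(-203) - (-126 + 173) = -423*(-203) - 1*47 = 85869 - 47 = 85822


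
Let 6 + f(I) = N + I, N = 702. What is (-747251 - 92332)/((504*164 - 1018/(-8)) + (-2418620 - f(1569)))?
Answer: 1119444/3117469 ≈ 0.35909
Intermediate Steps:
f(I) = 696 + I (f(I) = -6 + (702 + I) = 696 + I)
(-747251 - 92332)/((504*164 - 1018/(-8)) + (-2418620 - f(1569))) = (-747251 - 92332)/((504*164 - 1018/(-8)) + (-2418620 - (696 + 1569))) = -839583/((82656 - 1018*(-⅛)) + (-2418620 - 1*2265)) = -839583/((82656 + 509/4) + (-2418620 - 2265)) = -839583/(331133/4 - 2420885) = -839583/(-9352407/4) = -839583*(-4/9352407) = 1119444/3117469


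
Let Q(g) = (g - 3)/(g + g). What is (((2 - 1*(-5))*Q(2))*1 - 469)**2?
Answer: 3545689/16 ≈ 2.2161e+5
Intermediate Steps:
Q(g) = (-3 + g)/(2*g) (Q(g) = (-3 + g)/((2*g)) = (-3 + g)*(1/(2*g)) = (-3 + g)/(2*g))
(((2 - 1*(-5))*Q(2))*1 - 469)**2 = (((2 - 1*(-5))*((1/2)*(-3 + 2)/2))*1 - 469)**2 = (((2 + 5)*((1/2)*(1/2)*(-1)))*1 - 469)**2 = ((7*(-1/4))*1 - 469)**2 = (-7/4*1 - 469)**2 = (-7/4 - 469)**2 = (-1883/4)**2 = 3545689/16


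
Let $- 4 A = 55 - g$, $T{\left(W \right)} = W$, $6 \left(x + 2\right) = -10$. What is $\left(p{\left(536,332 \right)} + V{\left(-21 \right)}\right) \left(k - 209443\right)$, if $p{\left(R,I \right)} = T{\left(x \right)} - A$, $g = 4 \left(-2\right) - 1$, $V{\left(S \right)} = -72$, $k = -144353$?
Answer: $21109828$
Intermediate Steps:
$x = - \frac{11}{3}$ ($x = -2 + \frac{1}{6} \left(-10\right) = -2 - \frac{5}{3} = - \frac{11}{3} \approx -3.6667$)
$g = -9$ ($g = -8 - 1 = -9$)
$A = -16$ ($A = - \frac{55 - -9}{4} = - \frac{55 + 9}{4} = \left(- \frac{1}{4}\right) 64 = -16$)
$p{\left(R,I \right)} = \frac{37}{3}$ ($p{\left(R,I \right)} = - \frac{11}{3} - -16 = - \frac{11}{3} + 16 = \frac{37}{3}$)
$\left(p{\left(536,332 \right)} + V{\left(-21 \right)}\right) \left(k - 209443\right) = \left(\frac{37}{3} - 72\right) \left(-144353 - 209443\right) = \left(- \frac{179}{3}\right) \left(-353796\right) = 21109828$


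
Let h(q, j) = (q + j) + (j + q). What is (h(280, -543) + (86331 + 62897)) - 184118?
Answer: -35416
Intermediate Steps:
h(q, j) = 2*j + 2*q (h(q, j) = (j + q) + (j + q) = 2*j + 2*q)
(h(280, -543) + (86331 + 62897)) - 184118 = ((2*(-543) + 2*280) + (86331 + 62897)) - 184118 = ((-1086 + 560) + 149228) - 184118 = (-526 + 149228) - 184118 = 148702 - 184118 = -35416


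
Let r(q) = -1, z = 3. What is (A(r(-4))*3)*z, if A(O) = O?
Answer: -9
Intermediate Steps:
(A(r(-4))*3)*z = -1*3*3 = -3*3 = -9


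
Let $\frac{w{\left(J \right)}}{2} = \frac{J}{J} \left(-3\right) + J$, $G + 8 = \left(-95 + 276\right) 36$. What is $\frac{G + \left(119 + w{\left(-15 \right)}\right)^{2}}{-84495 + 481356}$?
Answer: $\frac{13397}{396861} \approx 0.033757$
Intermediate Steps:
$G = 6508$ ($G = -8 + \left(-95 + 276\right) 36 = -8 + 181 \cdot 36 = -8 + 6516 = 6508$)
$w{\left(J \right)} = -6 + 2 J$ ($w{\left(J \right)} = 2 \left(\frac{J}{J} \left(-3\right) + J\right) = 2 \left(1 \left(-3\right) + J\right) = 2 \left(-3 + J\right) = -6 + 2 J$)
$\frac{G + \left(119 + w{\left(-15 \right)}\right)^{2}}{-84495 + 481356} = \frac{6508 + \left(119 + \left(-6 + 2 \left(-15\right)\right)\right)^{2}}{-84495 + 481356} = \frac{6508 + \left(119 - 36\right)^{2}}{396861} = \left(6508 + \left(119 - 36\right)^{2}\right) \frac{1}{396861} = \left(6508 + 83^{2}\right) \frac{1}{396861} = \left(6508 + 6889\right) \frac{1}{396861} = 13397 \cdot \frac{1}{396861} = \frac{13397}{396861}$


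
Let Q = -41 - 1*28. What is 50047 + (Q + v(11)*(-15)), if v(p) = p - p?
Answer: 49978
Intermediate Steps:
Q = -69 (Q = -41 - 28 = -69)
v(p) = 0
50047 + (Q + v(11)*(-15)) = 50047 + (-69 + 0*(-15)) = 50047 + (-69 + 0) = 50047 - 69 = 49978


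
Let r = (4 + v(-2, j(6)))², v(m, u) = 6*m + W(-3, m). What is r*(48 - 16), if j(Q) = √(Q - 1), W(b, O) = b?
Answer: 3872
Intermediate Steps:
j(Q) = √(-1 + Q)
v(m, u) = -3 + 6*m (v(m, u) = 6*m - 3 = -3 + 6*m)
r = 121 (r = (4 + (-3 + 6*(-2)))² = (4 + (-3 - 12))² = (4 - 15)² = (-11)² = 121)
r*(48 - 16) = 121*(48 - 16) = 121*32 = 3872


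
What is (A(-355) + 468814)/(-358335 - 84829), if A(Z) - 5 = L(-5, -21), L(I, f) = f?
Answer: -234399/221582 ≈ -1.0578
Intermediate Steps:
A(Z) = -16 (A(Z) = 5 - 21 = -16)
(A(-355) + 468814)/(-358335 - 84829) = (-16 + 468814)/(-358335 - 84829) = 468798/(-443164) = 468798*(-1/443164) = -234399/221582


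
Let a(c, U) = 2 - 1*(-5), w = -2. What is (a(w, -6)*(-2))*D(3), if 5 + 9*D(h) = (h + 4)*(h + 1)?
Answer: -322/9 ≈ -35.778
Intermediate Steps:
D(h) = -5/9 + (1 + h)*(4 + h)/9 (D(h) = -5/9 + ((h + 4)*(h + 1))/9 = -5/9 + ((4 + h)*(1 + h))/9 = -5/9 + ((1 + h)*(4 + h))/9 = -5/9 + (1 + h)*(4 + h)/9)
a(c, U) = 7 (a(c, U) = 2 + 5 = 7)
(a(w, -6)*(-2))*D(3) = (7*(-2))*(-⅑ + (⅑)*3² + (5/9)*3) = -14*(-⅑ + (⅑)*9 + 5/3) = -14*(-⅑ + 1 + 5/3) = -14*23/9 = -322/9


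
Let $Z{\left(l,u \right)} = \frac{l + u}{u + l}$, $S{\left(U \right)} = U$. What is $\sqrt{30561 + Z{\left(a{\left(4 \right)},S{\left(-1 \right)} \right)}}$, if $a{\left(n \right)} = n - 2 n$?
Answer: $\sqrt{30562} \approx 174.82$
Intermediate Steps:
$a{\left(n \right)} = - n$
$Z{\left(l,u \right)} = 1$ ($Z{\left(l,u \right)} = \frac{l + u}{l + u} = 1$)
$\sqrt{30561 + Z{\left(a{\left(4 \right)},S{\left(-1 \right)} \right)}} = \sqrt{30561 + 1} = \sqrt{30562}$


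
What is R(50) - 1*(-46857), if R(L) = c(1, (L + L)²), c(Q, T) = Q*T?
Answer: 56857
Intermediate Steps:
R(L) = 4*L² (R(L) = 1*(L + L)² = 1*(2*L)² = 1*(4*L²) = 4*L²)
R(50) - 1*(-46857) = 4*50² - 1*(-46857) = 4*2500 + 46857 = 10000 + 46857 = 56857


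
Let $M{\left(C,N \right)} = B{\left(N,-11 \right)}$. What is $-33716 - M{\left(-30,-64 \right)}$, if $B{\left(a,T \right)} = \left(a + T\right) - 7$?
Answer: $-33634$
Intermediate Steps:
$B{\left(a,T \right)} = -7 + T + a$ ($B{\left(a,T \right)} = \left(T + a\right) - 7 = -7 + T + a$)
$M{\left(C,N \right)} = -18 + N$ ($M{\left(C,N \right)} = -7 - 11 + N = -18 + N$)
$-33716 - M{\left(-30,-64 \right)} = -33716 - \left(-18 - 64\right) = -33716 - -82 = -33716 + 82 = -33634$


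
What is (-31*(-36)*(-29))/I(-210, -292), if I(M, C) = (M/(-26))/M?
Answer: 841464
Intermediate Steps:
I(M, C) = -1/26 (I(M, C) = (M*(-1/26))/M = (-M/26)/M = -1/26)
(-31*(-36)*(-29))/I(-210, -292) = (-31*(-36)*(-29))/(-1/26) = (1116*(-29))*(-26) = -32364*(-26) = 841464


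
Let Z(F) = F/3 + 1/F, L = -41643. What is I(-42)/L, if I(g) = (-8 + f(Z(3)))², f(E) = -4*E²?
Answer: -18496/3373083 ≈ -0.0054834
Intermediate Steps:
Z(F) = 1/F + F/3 (Z(F) = F*(⅓) + 1/F = F/3 + 1/F = 1/F + F/3)
I(g) = 18496/81 (I(g) = (-8 - 4*(1/3 + (⅓)*3)²)² = (-8 - 4*(⅓ + 1)²)² = (-8 - 4*(4/3)²)² = (-8 - 4*16/9)² = (-8 - 64/9)² = (-136/9)² = 18496/81)
I(-42)/L = (18496/81)/(-41643) = (18496/81)*(-1/41643) = -18496/3373083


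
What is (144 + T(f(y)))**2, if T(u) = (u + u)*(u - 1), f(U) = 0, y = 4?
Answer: 20736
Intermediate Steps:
T(u) = 2*u*(-1 + u) (T(u) = (2*u)*(-1 + u) = 2*u*(-1 + u))
(144 + T(f(y)))**2 = (144 + 2*0*(-1 + 0))**2 = (144 + 2*0*(-1))**2 = (144 + 0)**2 = 144**2 = 20736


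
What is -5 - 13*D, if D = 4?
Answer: -57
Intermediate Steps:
-5 - 13*D = -5 - 13*4 = -5 - 52 = -57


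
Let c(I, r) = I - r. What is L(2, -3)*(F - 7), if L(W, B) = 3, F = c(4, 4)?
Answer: -21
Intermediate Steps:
F = 0 (F = 4 - 1*4 = 4 - 4 = 0)
L(2, -3)*(F - 7) = 3*(0 - 7) = 3*(-7) = -21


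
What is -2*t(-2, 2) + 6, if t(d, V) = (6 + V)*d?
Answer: 38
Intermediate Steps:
t(d, V) = d*(6 + V)
-2*t(-2, 2) + 6 = -(-4)*(6 + 2) + 6 = -(-4)*8 + 6 = -2*(-16) + 6 = 32 + 6 = 38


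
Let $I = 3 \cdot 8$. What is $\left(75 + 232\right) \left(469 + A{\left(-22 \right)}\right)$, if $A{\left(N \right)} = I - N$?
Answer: $158105$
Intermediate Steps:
$I = 24$
$A{\left(N \right)} = 24 - N$
$\left(75 + 232\right) \left(469 + A{\left(-22 \right)}\right) = \left(75 + 232\right) \left(469 + \left(24 - -22\right)\right) = 307 \left(469 + \left(24 + 22\right)\right) = 307 \left(469 + 46\right) = 307 \cdot 515 = 158105$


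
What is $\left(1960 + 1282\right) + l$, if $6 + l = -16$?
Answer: $3220$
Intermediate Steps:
$l = -22$ ($l = -6 - 16 = -22$)
$\left(1960 + 1282\right) + l = \left(1960 + 1282\right) - 22 = 3242 - 22 = 3220$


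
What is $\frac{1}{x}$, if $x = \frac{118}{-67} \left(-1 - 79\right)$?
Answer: $\frac{67}{9440} \approx 0.0070975$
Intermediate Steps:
$x = \frac{9440}{67}$ ($x = 118 \left(- \frac{1}{67}\right) \left(-80\right) = \left(- \frac{118}{67}\right) \left(-80\right) = \frac{9440}{67} \approx 140.9$)
$\frac{1}{x} = \frac{1}{\frac{9440}{67}} = \frac{67}{9440}$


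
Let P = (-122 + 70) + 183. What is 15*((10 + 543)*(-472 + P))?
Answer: -2828595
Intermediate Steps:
P = 131 (P = -52 + 183 = 131)
15*((10 + 543)*(-472 + P)) = 15*((10 + 543)*(-472 + 131)) = 15*(553*(-341)) = 15*(-188573) = -2828595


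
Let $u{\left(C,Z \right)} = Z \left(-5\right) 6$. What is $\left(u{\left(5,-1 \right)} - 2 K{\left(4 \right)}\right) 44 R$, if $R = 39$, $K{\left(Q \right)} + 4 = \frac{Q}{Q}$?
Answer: $61776$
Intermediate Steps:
$K{\left(Q \right)} = -3$ ($K{\left(Q \right)} = -4 + \frac{Q}{Q} = -4 + 1 = -3$)
$u{\left(C,Z \right)} = - 30 Z$ ($u{\left(C,Z \right)} = - 5 Z 6 = - 30 Z$)
$\left(u{\left(5,-1 \right)} - 2 K{\left(4 \right)}\right) 44 R = \left(\left(-30\right) \left(-1\right) - -6\right) 44 \cdot 39 = \left(30 + 6\right) 44 \cdot 39 = 36 \cdot 44 \cdot 39 = 1584 \cdot 39 = 61776$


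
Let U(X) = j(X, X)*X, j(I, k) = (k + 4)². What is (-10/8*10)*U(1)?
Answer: -625/2 ≈ -312.50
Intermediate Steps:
j(I, k) = (4 + k)²
U(X) = X*(4 + X)² (U(X) = (4 + X)²*X = X*(4 + X)²)
(-10/8*10)*U(1) = (-10/8*10)*(1*(4 + 1)²) = (-10*⅛*10)*(1*5²) = (-5/4*10)*(1*25) = -25/2*25 = -625/2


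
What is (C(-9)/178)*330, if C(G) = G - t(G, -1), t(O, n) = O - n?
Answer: -165/89 ≈ -1.8539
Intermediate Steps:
C(G) = -1 (C(G) = G - (G - 1*(-1)) = G - (G + 1) = G - (1 + G) = G + (-1 - G) = -1)
(C(-9)/178)*330 = -1/178*330 = -165/89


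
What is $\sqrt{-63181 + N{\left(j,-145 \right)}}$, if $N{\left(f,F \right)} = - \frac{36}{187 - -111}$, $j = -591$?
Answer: $\frac{i \sqrt{1402684063}}{149} \approx 251.36 i$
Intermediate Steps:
$N{\left(f,F \right)} = - \frac{18}{149}$ ($N{\left(f,F \right)} = - \frac{36}{187 + 111} = - \frac{36}{298} = \left(-36\right) \frac{1}{298} = - \frac{18}{149}$)
$\sqrt{-63181 + N{\left(j,-145 \right)}} = \sqrt{-63181 - \frac{18}{149}} = \sqrt{- \frac{9413987}{149}} = \frac{i \sqrt{1402684063}}{149}$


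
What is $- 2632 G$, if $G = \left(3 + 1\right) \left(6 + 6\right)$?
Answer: $-126336$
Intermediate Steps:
$G = 48$ ($G = 4 \cdot 12 = 48$)
$- 2632 G = \left(-2632\right) 48 = -126336$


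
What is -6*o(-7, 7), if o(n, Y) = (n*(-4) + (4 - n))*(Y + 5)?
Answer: -2808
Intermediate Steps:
o(n, Y) = (4 - 5*n)*(5 + Y) (o(n, Y) = (-4*n + (4 - n))*(5 + Y) = (4 - 5*n)*(5 + Y))
-6*o(-7, 7) = -6*(20 - 25*(-7) + 4*7 - 5*7*(-7)) = -6*(20 + 175 + 28 + 245) = -6*468 = -2808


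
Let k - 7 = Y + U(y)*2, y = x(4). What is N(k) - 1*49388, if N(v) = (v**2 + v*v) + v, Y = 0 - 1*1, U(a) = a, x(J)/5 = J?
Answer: -45110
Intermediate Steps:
x(J) = 5*J
y = 20 (y = 5*4 = 20)
Y = -1 (Y = 0 - 1 = -1)
k = 46 (k = 7 + (-1 + 20*2) = 7 + (-1 + 40) = 7 + 39 = 46)
N(v) = v + 2*v**2 (N(v) = (v**2 + v**2) + v = 2*v**2 + v = v + 2*v**2)
N(k) - 1*49388 = 46*(1 + 2*46) - 1*49388 = 46*(1 + 92) - 49388 = 46*93 - 49388 = 4278 - 49388 = -45110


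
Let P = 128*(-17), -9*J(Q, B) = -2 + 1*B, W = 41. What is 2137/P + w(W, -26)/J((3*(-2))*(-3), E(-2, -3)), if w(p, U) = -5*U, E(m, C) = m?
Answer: 634343/2176 ≈ 291.52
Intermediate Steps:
J(Q, B) = 2/9 - B/9 (J(Q, B) = -(-2 + 1*B)/9 = -(-2 + B)/9 = 2/9 - B/9)
P = -2176
2137/P + w(W, -26)/J((3*(-2))*(-3), E(-2, -3)) = 2137/(-2176) + (-5*(-26))/(2/9 - 1/9*(-2)) = 2137*(-1/2176) + 130/(2/9 + 2/9) = -2137/2176 + 130/(4/9) = -2137/2176 + 130*(9/4) = -2137/2176 + 585/2 = 634343/2176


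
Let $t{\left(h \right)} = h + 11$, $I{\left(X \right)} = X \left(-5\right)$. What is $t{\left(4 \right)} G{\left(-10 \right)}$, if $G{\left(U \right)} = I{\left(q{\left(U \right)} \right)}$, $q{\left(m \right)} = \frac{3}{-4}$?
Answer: $\frac{225}{4} \approx 56.25$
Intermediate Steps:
$q{\left(m \right)} = - \frac{3}{4}$ ($q{\left(m \right)} = 3 \left(- \frac{1}{4}\right) = - \frac{3}{4}$)
$I{\left(X \right)} = - 5 X$
$G{\left(U \right)} = \frac{15}{4}$ ($G{\left(U \right)} = \left(-5\right) \left(- \frac{3}{4}\right) = \frac{15}{4}$)
$t{\left(h \right)} = 11 + h$
$t{\left(4 \right)} G{\left(-10 \right)} = \left(11 + 4\right) \frac{15}{4} = 15 \cdot \frac{15}{4} = \frac{225}{4}$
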